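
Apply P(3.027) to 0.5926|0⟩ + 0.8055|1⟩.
0.5926|0⟩ + (-0.8002 + 0.0921i)|1⟩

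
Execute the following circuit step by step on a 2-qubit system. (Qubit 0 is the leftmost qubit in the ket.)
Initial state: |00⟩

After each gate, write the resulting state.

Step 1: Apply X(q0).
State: |10⟩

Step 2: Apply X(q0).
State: |00⟩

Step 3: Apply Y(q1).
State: i|01⟩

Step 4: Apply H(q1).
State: (1/√2)i|00⟩ - (1/√2)i|01⟩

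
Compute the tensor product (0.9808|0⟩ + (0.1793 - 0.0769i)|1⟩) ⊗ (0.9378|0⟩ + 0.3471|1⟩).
0.9198|00⟩ + 0.3404|01⟩ + (0.1681 - 0.07212i)|10⟩ + (0.06224 - 0.02669i)|11⟩

amp(|b₁b₂…⟩) = product of the factor amplitudes for bits b₁, b₂, …; only kets whose every factor amplitude is nonzero survive.
|00⟩: (0.9808)(0.9378) = 0.9198
|01⟩: (0.9808)(0.3471) = 0.3404
|10⟩: (0.1793 - 0.0769i)(0.9378) = (0.1681 - 0.07212i)
|11⟩: (0.1793 - 0.0769i)(0.3471) = (0.06224 - 0.02669i)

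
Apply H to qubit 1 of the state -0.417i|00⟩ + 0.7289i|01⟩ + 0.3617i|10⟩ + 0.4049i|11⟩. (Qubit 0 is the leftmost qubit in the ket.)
0.2205i|00⟩ - 0.8103i|01⟩ + 0.5421i|10⟩ - 0.03055i|11⟩

H on qubit 1 mixes each pair of kets that differ only in qubit 1: amplitudes (a, b) of (|…0…⟩, |…1…⟩) become ((a + b)/√2, (a − b)/√2). Kets absent from the input have amplitude 0.
(|00⟩, |01⟩): (a, b) = (-0.417i, 0.7289i) → (0.2205i, -0.8103i)
(|10⟩, |11⟩): (a, b) = (0.3617i, 0.4049i) → (0.5421i, -0.03055i)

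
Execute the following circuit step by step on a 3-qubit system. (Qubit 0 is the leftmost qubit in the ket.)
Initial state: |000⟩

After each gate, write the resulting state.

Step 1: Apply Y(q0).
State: i|100⟩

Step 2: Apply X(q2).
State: i|101⟩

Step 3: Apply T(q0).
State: (-1/√2 + (1/√2)i)|101⟩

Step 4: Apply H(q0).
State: (-1/2 + (1/2)i)|001⟩ + (1/2 - (1/2)i)|101⟩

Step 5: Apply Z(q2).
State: (1/2 - (1/2)i)|001⟩ + (-1/2 + (1/2)i)|101⟩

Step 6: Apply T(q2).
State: 1/√2|001⟩ - 1/√2|101⟩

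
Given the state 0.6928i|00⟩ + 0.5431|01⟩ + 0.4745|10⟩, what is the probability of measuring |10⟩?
0.2252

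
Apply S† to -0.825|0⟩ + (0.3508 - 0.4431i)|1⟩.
-0.825|0⟩ + (-0.4431 - 0.3508i)|1⟩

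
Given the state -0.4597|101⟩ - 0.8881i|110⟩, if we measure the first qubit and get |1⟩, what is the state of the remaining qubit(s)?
-0.4597|01⟩ - 0.8881i|10⟩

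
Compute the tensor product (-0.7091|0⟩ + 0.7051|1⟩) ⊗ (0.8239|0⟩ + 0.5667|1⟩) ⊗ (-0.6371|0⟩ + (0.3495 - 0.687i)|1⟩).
0.3722|000⟩ + (-0.2042 + 0.4014i)|001⟩ + 0.256|010⟩ + (-0.1404 + 0.2761i)|011⟩ - 0.3701|100⟩ + (0.203 - 0.3991i)|101⟩ - 0.2546|110⟩ + (0.1397 - 0.2745i)|111⟩

amp(|b₁b₂…⟩) = product of the factor amplitudes for bits b₁, b₂, …; only kets whose every factor amplitude is nonzero survive.
|000⟩: (-0.7091)(0.8239)(-0.6371) = 0.3722
|001⟩: (-0.7091)(0.8239)(0.3495 - 0.687i) = (-0.2042 + 0.4014i)
|010⟩: (-0.7091)(0.5667)(-0.6371) = 0.256
|011⟩: (-0.7091)(0.5667)(0.3495 - 0.687i) = (-0.1404 + 0.2761i)
|100⟩: (0.7051)(0.8239)(-0.6371) = -0.3701
|101⟩: (0.7051)(0.8239)(0.3495 - 0.687i) = (0.203 - 0.3991i)
|110⟩: (0.7051)(0.5667)(-0.6371) = -0.2546
|111⟩: (0.7051)(0.5667)(0.3495 - 0.687i) = (0.1397 - 0.2745i)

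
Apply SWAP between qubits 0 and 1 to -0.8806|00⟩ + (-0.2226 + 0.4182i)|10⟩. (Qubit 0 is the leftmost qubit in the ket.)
-0.8806|00⟩ + (-0.2226 + 0.4182i)|01⟩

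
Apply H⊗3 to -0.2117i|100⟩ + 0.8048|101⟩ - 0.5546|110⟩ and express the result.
(0.08846 - 0.07485i)|000⟩ + (-0.4806 - 0.07485i)|001⟩ + (0.4806 - 0.07485i)|010⟩ + (-0.08846 - 0.07485i)|011⟩ + (-0.08846 + 0.07485i)|100⟩ + (0.4806 + 0.07485i)|101⟩ + (-0.4806 + 0.07485i)|110⟩ + (0.08846 + 0.07485i)|111⟩

H⊗3 gives amp(|y⟩) = (1/2√2) Σ_x (−1)^(x·y) amp(|x⟩), where x·y is the number of positions in which both x and y have a 1.
|000⟩: (-0.2117i + 0.8048 - 0.5546)/(2√2) = (0.08846 - 0.07485i)
|001⟩: (-0.2117i - 0.8048 - 0.5546)/(2√2) = (-0.4806 - 0.07485i)
|010⟩: (-0.2117i + 0.8048 + 0.5546)/(2√2) = (0.4806 - 0.07485i)
|011⟩: (-0.2117i - 0.8048 + 0.5546)/(2√2) = (-0.08846 - 0.07485i)
|100⟩: (0.2117i - 0.8048 + 0.5546)/(2√2) = (-0.08846 + 0.07485i)
|101⟩: (0.2117i + 0.8048 + 0.5546)/(2√2) = (0.4806 + 0.07485i)
|110⟩: (0.2117i - 0.8048 - 0.5546)/(2√2) = (-0.4806 + 0.07485i)
|111⟩: (0.2117i + 0.8048 - 0.5546)/(2√2) = (0.08846 + 0.07485i)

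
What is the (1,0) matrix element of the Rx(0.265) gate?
-0.1321i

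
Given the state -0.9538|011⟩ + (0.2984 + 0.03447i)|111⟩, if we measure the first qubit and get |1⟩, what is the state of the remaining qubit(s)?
(0.9934 + 0.1148i)|11⟩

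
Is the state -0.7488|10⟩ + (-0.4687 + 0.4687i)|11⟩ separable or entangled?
Separable

Writing the state as a|00⟩ + b|01⟩ + c|10⟩ + d|11⟩, it is a product state iff ad − bc = 0.
Here (a, b, c, d) = (0, 0, -0.7488, (-0.4687 + 0.4687i)): ad − bc = (0)(-0.4687 + 0.4687i) − (0)(-0.7488) = 0, so the state is separable.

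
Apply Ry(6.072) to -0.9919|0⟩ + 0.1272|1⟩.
0.973|0⟩ - 0.231|1⟩

Ry(6.072) = [[cos(θ/2), −sin(θ/2)], [sin(θ/2), cos(θ/2)]]; θ = 6.072, cos(θ/2) ≈ -0.99443, sin(θ/2) ≈ 0.105397.
With a = amp(|0⟩) = -0.9919 and b = amp(|1⟩) = 0.1272:
new amp(|0⟩) = (-0.99443)·a + (-0.105397)·b = 0.973
new amp(|1⟩) = (0.105397)·a + (-0.99443)·b = -0.231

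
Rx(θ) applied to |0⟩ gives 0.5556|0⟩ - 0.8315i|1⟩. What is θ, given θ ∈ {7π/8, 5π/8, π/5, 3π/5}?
5π/8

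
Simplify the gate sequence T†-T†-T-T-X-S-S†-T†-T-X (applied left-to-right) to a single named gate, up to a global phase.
I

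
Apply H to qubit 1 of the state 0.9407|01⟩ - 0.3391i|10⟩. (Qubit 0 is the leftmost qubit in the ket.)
0.6652|00⟩ - 0.6652|01⟩ - 0.2398i|10⟩ - 0.2398i|11⟩

H on qubit 1 mixes each pair of kets that differ only in qubit 1: amplitudes (a, b) of (|…0…⟩, |…1…⟩) become ((a + b)/√2, (a − b)/√2). Kets absent from the input have amplitude 0.
(|00⟩, |01⟩): (a, b) = (0, 0.9407) → (0.6652, -0.6652)
(|10⟩, |11⟩): (a, b) = (-0.3391i, 0) → (-0.2398i, -0.2398i)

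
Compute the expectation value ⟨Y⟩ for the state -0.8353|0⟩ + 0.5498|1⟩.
0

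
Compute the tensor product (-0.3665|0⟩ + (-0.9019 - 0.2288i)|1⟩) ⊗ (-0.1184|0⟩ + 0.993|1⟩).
0.04339|00⟩ - 0.3639|01⟩ + (0.1068 + 0.02709i)|10⟩ + (-0.8956 - 0.2272i)|11⟩

amp(|b₁b₂…⟩) = product of the factor amplitudes for bits b₁, b₂, …; only kets whose every factor amplitude is nonzero survive.
|00⟩: (-0.3665)(-0.1184) = 0.04339
|01⟩: (-0.3665)(0.993) = -0.3639
|10⟩: (-0.9019 - 0.2288i)(-0.1184) = (0.1068 + 0.02709i)
|11⟩: (-0.9019 - 0.2288i)(0.993) = (-0.8956 - 0.2272i)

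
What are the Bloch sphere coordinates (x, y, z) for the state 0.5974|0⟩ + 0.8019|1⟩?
(0.9581, 0, -0.2862)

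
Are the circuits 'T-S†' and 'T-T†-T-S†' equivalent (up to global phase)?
Yes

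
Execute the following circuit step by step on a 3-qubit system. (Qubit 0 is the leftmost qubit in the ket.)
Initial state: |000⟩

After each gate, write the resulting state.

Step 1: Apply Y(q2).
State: i|001⟩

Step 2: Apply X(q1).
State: i|011⟩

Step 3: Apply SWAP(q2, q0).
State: i|110⟩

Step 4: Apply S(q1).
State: -|110⟩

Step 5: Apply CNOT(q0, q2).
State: -|111⟩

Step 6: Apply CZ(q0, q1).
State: |111⟩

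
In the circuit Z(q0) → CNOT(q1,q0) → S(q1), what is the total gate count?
3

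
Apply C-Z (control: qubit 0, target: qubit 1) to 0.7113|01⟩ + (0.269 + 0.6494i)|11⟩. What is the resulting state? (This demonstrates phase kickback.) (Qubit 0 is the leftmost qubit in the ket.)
0.7113|01⟩ + (-0.269 - 0.6494i)|11⟩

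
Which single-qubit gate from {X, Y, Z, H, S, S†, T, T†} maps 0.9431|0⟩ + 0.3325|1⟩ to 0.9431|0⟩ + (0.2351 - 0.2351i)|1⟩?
T†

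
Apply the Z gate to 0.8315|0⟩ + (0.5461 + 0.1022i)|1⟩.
0.8315|0⟩ + (-0.5461 - 0.1022i)|1⟩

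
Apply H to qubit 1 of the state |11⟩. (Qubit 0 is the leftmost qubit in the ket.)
1/√2|10⟩ - 1/√2|11⟩

H on qubit 1 mixes each pair of kets that differ only in qubit 1: amplitudes (a, b) of (|…0…⟩, |…1…⟩) become ((a + b)/√2, (a − b)/√2). Kets absent from the input have amplitude 0.
(|10⟩, |11⟩): (a, b) = (0, 1) → (1/√2, -1/√2)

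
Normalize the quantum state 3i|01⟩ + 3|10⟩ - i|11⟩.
0.6882i|01⟩ + 0.6882|10⟩ - 0.2294i|11⟩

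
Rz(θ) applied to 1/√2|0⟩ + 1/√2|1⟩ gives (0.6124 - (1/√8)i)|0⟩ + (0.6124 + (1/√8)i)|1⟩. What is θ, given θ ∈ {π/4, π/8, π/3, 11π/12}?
π/3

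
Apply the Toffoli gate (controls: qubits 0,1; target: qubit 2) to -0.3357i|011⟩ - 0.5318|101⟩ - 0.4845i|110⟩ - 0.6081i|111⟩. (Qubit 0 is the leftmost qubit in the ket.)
-0.3357i|011⟩ - 0.5318|101⟩ - 0.6081i|110⟩ - 0.4845i|111⟩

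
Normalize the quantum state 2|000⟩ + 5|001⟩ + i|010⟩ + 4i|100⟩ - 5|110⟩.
0.2374|000⟩ + 0.5934|001⟩ + 0.1187i|010⟩ + 0.4747i|100⟩ - 0.5934|110⟩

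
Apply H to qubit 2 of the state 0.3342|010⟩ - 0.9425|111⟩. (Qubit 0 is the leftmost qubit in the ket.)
0.2363|010⟩ + 0.2363|011⟩ - 0.6664|110⟩ + 0.6664|111⟩

H on qubit 2 mixes each pair of kets that differ only in qubit 2: amplitudes (a, b) of (|…0…⟩, |…1…⟩) become ((a + b)/√2, (a − b)/√2). Kets absent from the input have amplitude 0.
(|010⟩, |011⟩): (a, b) = (0.3342, 0) → (0.2363, 0.2363)
(|110⟩, |111⟩): (a, b) = (0, -0.9425) → (-0.6664, 0.6664)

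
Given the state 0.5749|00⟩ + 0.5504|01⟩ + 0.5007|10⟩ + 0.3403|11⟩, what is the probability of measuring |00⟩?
0.3305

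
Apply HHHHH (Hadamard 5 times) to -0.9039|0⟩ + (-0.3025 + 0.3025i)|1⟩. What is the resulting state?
(-0.8531 + 0.2139i)|0⟩ + (-0.4253 - 0.2139i)|1⟩

H² = I, so H^5 = H: a single Hadamard. With (a, b) = (-0.9039, (-0.3025 + 0.3025i)), H gives ((a + b)/√2, (a − b)/√2) = ((-0.8531 + 0.2139i), (-0.4253 - 0.2139i)).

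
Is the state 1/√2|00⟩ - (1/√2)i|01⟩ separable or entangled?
Separable

Writing the state as a|00⟩ + b|01⟩ + c|10⟩ + d|11⟩, it is a product state iff ad − bc = 0.
Here (a, b, c, d) = (1/√2, -(1/√2)i, 0, 0): ad − bc = (1/√2)(0) − (-(1/√2)i)(0) = 0, so the state is separable.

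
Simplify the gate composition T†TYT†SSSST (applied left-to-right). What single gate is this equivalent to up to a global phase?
Y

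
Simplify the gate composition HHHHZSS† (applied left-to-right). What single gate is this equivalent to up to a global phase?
Z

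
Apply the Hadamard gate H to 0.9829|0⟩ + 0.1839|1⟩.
0.8251|0⟩ + 0.565|1⟩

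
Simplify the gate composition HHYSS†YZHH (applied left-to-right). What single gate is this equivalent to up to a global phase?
Z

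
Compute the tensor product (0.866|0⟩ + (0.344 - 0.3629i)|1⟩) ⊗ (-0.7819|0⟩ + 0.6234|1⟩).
-0.6771|00⟩ + 0.5399|01⟩ + (-0.269 + 0.2838i)|10⟩ + (0.2144 - 0.2262i)|11⟩

amp(|b₁b₂…⟩) = product of the factor amplitudes for bits b₁, b₂, …; only kets whose every factor amplitude is nonzero survive.
|00⟩: (0.866)(-0.7819) = -0.6771
|01⟩: (0.866)(0.6234) = 0.5399
|10⟩: (0.344 - 0.3629i)(-0.7819) = (-0.269 + 0.2838i)
|11⟩: (0.344 - 0.3629i)(0.6234) = (0.2144 - 0.2262i)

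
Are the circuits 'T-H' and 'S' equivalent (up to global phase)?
No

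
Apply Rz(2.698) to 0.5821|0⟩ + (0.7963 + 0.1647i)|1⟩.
(0.1281 - 0.5678i)|0⟩ + (0.01451 + 0.813i)|1⟩

Rz(2.698) = [[e^(−iθ/2), 0], [0, e^(iθ/2)]] with e^(±iθ/2) = cos(θ/2) ± i·sin(θ/2); θ = 2.698, cos(θ/2) ≈ 0.219982, sin(θ/2) ≈ 0.975504.
With a = amp(|0⟩) = 0.5821 and b = amp(|1⟩) = (0.7963 + 0.1647i):
new amp(|0⟩) = (0.219982 - 0.975504i)·a = (0.1281 - 0.5678i)
new amp(|1⟩) = (0.219982 + 0.975504i)·b = (0.01451 + 0.813i)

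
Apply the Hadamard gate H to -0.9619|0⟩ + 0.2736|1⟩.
-0.4867|0⟩ - 0.8736|1⟩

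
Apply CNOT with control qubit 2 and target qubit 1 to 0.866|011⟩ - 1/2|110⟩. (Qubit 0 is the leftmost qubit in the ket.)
0.866|001⟩ - 1/2|110⟩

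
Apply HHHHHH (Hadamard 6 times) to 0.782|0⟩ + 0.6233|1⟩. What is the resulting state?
0.782|0⟩ + 0.6233|1⟩

H² = I, so an even number of Hadamards cancels: H^6 = I and the state is unchanged.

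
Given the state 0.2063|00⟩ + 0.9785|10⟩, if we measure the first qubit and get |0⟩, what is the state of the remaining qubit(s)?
|0⟩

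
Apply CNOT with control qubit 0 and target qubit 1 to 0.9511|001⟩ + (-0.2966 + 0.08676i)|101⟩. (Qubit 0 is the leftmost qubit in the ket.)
0.9511|001⟩ + (-0.2966 + 0.08676i)|111⟩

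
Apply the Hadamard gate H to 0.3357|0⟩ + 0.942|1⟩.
0.9035|0⟩ - 0.4287|1⟩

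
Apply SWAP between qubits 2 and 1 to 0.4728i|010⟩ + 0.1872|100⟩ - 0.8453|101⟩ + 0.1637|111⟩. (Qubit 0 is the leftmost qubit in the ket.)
0.4728i|001⟩ + 0.1872|100⟩ - 0.8453|110⟩ + 0.1637|111⟩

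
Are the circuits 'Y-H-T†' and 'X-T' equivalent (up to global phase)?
No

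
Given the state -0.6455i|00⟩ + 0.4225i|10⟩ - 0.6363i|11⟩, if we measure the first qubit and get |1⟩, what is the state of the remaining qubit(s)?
0.5532i|0⟩ - 0.8331i|1⟩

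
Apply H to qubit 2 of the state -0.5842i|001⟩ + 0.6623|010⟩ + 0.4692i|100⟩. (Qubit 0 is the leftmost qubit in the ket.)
-0.4131i|000⟩ + 0.4131i|001⟩ + 0.4683|010⟩ + 0.4683|011⟩ + 0.3318i|100⟩ + 0.3318i|101⟩

H on qubit 2 mixes each pair of kets that differ only in qubit 2: amplitudes (a, b) of (|…0…⟩, |…1…⟩) become ((a + b)/√2, (a − b)/√2). Kets absent from the input have amplitude 0.
(|000⟩, |001⟩): (a, b) = (0, -0.5842i) → (-0.4131i, 0.4131i)
(|010⟩, |011⟩): (a, b) = (0.6623, 0) → (0.4683, 0.4683)
(|100⟩, |101⟩): (a, b) = (0.4692i, 0) → (0.3318i, 0.3318i)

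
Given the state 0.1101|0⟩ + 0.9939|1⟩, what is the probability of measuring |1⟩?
0.9878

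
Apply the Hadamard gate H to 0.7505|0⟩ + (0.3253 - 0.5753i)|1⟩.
(0.7607 - 0.4068i)|0⟩ + (0.3007 + 0.4068i)|1⟩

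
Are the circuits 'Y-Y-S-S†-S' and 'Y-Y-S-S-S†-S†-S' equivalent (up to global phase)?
Yes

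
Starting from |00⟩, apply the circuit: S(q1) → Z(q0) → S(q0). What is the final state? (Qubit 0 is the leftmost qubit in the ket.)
|00⟩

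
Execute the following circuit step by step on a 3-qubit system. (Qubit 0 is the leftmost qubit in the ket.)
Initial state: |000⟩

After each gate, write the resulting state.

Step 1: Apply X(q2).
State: |001⟩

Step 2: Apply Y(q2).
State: -i|000⟩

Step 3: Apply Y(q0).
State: |100⟩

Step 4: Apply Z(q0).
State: -|100⟩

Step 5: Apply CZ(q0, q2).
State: -|100⟩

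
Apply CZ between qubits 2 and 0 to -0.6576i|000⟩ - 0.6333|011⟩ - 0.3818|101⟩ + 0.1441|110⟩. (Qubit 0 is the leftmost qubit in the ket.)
-0.6576i|000⟩ - 0.6333|011⟩ + 0.3818|101⟩ + 0.1441|110⟩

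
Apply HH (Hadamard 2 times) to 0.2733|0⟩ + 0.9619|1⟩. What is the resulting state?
0.2733|0⟩ + 0.9619|1⟩

H² = I, so an even number of Hadamards cancels: H^2 = I and the state is unchanged.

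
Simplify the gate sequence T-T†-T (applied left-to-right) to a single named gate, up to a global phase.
T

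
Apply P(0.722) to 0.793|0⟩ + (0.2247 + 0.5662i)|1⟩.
0.793|0⟩ + (-0.2056 + 0.5734i)|1⟩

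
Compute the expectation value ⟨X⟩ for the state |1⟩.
0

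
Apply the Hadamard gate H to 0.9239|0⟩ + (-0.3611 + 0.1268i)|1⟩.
(0.398 + 0.08966i)|0⟩ + (0.9086 - 0.08966i)|1⟩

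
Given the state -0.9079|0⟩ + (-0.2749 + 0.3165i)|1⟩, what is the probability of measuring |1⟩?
0.1757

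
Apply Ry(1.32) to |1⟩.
-0.6131|0⟩ + 0.79|1⟩

Ry(1.32) = [[cos(θ/2), −sin(θ/2)], [sin(θ/2), cos(θ/2)]]; θ = 1.32, cos(θ/2) ≈ 0.789992, sin(θ/2) ≈ 0.613117.
With a = amp(|0⟩) = 0 and b = amp(|1⟩) = 1:
new amp(|0⟩) = (0.789992)·a + (-0.613117)·b = -0.6131
new amp(|1⟩) = (0.613117)·a + (0.789992)·b = 0.79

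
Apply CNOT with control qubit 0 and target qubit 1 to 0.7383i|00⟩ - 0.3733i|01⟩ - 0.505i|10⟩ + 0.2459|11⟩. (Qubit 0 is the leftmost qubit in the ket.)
0.7383i|00⟩ - 0.3733i|01⟩ + 0.2459|10⟩ - 0.505i|11⟩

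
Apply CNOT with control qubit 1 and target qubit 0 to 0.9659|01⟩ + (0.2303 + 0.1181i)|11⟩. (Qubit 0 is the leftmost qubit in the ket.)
(0.2303 + 0.1181i)|01⟩ + 0.9659|11⟩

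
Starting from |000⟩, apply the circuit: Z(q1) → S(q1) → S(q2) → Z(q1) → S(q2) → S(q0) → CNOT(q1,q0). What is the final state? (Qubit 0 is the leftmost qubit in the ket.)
|000⟩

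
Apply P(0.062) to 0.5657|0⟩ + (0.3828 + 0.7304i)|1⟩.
0.5657|0⟩ + (0.3368 + 0.7527i)|1⟩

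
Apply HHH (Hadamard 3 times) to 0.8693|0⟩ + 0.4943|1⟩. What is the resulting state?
0.9642|0⟩ + 0.2652|1⟩

H² = I, so H^3 = H: a single Hadamard. With (a, b) = (0.8693, 0.4943), H gives ((a + b)/√2, (a − b)/√2) = (0.9642, 0.2652).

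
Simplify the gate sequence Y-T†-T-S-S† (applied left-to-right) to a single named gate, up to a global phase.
Y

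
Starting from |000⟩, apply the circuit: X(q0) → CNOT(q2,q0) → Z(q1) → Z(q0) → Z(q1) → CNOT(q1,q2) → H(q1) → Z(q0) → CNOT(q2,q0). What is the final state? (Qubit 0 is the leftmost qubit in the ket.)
1/√2|100⟩ + 1/√2|110⟩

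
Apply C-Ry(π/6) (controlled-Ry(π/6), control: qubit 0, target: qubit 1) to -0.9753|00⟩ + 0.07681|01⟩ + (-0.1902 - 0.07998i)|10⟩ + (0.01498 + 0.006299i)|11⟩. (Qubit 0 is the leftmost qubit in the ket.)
-0.9753|00⟩ + 0.07681|01⟩ + (-0.1876 - 0.07889i)|10⟩ + (-0.03476 - 0.01462i)|11⟩

C-Ry(π/6) leaves the control-|0⟩ kets |00⟩, |01⟩ unchanged and applies Ry(π/6) to qubit 1 on the control-|1⟩ pair (|10⟩, |11⟩).
Ry(π/6) = [[cos(θ/2), −sin(θ/2)], [sin(θ/2), cos(θ/2)]]; θ = π/6, cos(θ/2) ≈ 0.965926, sin(θ/2) ≈ 0.258819.
With a = amp(|10⟩) = (-0.1902 - 0.07998i) and b = amp(|11⟩) = (0.01498 + 0.006299i):
new amp(|10⟩) = (0.965926)·a + (-0.258819)·b = (-0.1876 - 0.07889i)
new amp(|11⟩) = (0.258819)·a + (0.965926)·b = (-0.03476 - 0.01462i)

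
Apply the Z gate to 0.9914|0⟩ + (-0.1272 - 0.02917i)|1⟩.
0.9914|0⟩ + (0.1272 + 0.02917i)|1⟩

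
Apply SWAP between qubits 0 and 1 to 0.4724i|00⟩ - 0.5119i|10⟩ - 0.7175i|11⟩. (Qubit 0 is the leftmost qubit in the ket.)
0.4724i|00⟩ - 0.5119i|01⟩ - 0.7175i|11⟩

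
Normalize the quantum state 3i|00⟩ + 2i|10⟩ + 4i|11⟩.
0.5571i|00⟩ + 0.3714i|10⟩ + 0.7428i|11⟩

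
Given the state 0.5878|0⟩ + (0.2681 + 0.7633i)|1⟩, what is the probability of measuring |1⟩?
0.6545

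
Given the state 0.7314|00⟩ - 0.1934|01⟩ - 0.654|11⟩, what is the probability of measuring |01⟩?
0.0374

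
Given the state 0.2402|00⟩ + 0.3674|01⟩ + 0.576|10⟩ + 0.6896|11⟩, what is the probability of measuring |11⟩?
0.4755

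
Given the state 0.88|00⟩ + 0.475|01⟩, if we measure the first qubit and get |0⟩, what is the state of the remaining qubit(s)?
0.88|0⟩ + 0.475|1⟩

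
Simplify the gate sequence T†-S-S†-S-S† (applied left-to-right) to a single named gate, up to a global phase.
T†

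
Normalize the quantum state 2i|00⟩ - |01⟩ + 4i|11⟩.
0.4364i|00⟩ - 0.2182|01⟩ + 0.8729i|11⟩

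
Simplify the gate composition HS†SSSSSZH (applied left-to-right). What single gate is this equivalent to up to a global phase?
X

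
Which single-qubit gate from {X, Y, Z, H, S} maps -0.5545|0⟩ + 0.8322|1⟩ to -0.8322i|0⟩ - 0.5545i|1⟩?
Y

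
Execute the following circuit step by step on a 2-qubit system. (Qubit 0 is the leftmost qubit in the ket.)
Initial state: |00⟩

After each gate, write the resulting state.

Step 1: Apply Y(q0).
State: i|10⟩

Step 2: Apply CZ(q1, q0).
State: i|10⟩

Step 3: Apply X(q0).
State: i|00⟩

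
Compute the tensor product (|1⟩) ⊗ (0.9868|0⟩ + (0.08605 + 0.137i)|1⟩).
0.9868|10⟩ + (0.08605 + 0.137i)|11⟩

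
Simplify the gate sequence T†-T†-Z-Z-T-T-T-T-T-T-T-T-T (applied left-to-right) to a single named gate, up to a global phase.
T†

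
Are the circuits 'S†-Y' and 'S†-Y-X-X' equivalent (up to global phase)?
Yes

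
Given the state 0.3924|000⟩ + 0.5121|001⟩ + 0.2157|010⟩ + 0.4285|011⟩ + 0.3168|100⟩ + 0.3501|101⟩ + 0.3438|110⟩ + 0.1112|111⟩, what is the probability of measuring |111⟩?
0.01237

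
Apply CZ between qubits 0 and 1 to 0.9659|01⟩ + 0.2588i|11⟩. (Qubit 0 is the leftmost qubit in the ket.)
0.9659|01⟩ - 0.2588i|11⟩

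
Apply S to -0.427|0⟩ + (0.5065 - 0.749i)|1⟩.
-0.427|0⟩ + (0.749 + 0.5065i)|1⟩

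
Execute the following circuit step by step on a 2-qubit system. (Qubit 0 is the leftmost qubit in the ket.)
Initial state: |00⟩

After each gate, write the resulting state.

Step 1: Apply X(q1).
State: |01⟩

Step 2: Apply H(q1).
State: 1/√2|00⟩ - 1/√2|01⟩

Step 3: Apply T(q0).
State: 1/√2|00⟩ - 1/√2|01⟩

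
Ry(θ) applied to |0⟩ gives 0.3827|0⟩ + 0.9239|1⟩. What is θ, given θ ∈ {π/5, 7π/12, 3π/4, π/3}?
3π/4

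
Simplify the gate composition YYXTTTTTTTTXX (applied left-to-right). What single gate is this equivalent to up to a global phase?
X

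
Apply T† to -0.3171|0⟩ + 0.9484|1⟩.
-0.3171|0⟩ + (0.6706 - 0.6706i)|1⟩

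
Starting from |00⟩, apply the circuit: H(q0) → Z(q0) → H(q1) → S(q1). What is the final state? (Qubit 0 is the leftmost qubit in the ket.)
1/2|00⟩ + (1/2)i|01⟩ - 1/2|10⟩ - (1/2)i|11⟩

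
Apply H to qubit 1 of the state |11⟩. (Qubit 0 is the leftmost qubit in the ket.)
1/√2|10⟩ - 1/√2|11⟩

H on qubit 1 mixes each pair of kets that differ only in qubit 1: amplitudes (a, b) of (|…0…⟩, |…1…⟩) become ((a + b)/√2, (a − b)/√2). Kets absent from the input have amplitude 0.
(|10⟩, |11⟩): (a, b) = (0, 1) → (1/√2, -1/√2)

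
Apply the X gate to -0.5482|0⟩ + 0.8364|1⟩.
0.8364|0⟩ - 0.5482|1⟩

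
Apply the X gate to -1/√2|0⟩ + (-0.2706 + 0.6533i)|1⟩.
(-0.2706 + 0.6533i)|0⟩ - 1/√2|1⟩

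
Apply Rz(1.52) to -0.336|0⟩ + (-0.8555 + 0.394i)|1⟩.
(-0.2435 + 0.2315i)|0⟩ + (-0.8915 - 0.3038i)|1⟩

Rz(1.52) = [[e^(−iθ/2), 0], [0, e^(iθ/2)]] with e^(±iθ/2) = cos(θ/2) ± i·sin(θ/2); θ = 1.52, cos(θ/2) ≈ 0.724836, sin(θ/2) ≈ 0.688921.
With a = amp(|0⟩) = -0.336 and b = amp(|1⟩) = (-0.8555 + 0.394i):
new amp(|0⟩) = (0.724836 - 0.688921i)·a = (-0.2435 + 0.2315i)
new amp(|1⟩) = (0.724836 + 0.688921i)·b = (-0.8915 - 0.3038i)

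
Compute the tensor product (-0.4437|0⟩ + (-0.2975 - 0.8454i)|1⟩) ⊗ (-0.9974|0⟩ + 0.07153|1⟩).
0.4425|00⟩ - 0.03174|01⟩ + (0.2967 + 0.8432i)|10⟩ + (-0.02128 - 0.06047i)|11⟩

amp(|b₁b₂…⟩) = product of the factor amplitudes for bits b₁, b₂, …; only kets whose every factor amplitude is nonzero survive.
|00⟩: (-0.4437)(-0.9974) = 0.4425
|01⟩: (-0.4437)(0.07153) = -0.03174
|10⟩: (-0.2975 - 0.8454i)(-0.9974) = (0.2967 + 0.8432i)
|11⟩: (-0.2975 - 0.8454i)(0.07153) = (-0.02128 - 0.06047i)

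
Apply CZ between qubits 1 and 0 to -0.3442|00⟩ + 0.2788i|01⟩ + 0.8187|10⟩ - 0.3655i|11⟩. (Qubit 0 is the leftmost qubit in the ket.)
-0.3442|00⟩ + 0.2788i|01⟩ + 0.8187|10⟩ + 0.3655i|11⟩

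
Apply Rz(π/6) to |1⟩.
(0.9659 + 0.2588i)|1⟩

Rz(π/6) = [[e^(−iθ/2), 0], [0, e^(iθ/2)]] with e^(±iθ/2) = cos(θ/2) ± i·sin(θ/2); θ = π/6, cos(θ/2) ≈ 0.965926, sin(θ/2) ≈ 0.258819.
With a = amp(|0⟩) = 0 and b = amp(|1⟩) = 1:
new amp(|0⟩) = (0.965926 - 0.258819i)·a = 0
new amp(|1⟩) = (0.965926 + 0.258819i)·b = (0.9659 + 0.2588i)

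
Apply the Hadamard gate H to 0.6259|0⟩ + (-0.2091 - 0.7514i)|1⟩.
(0.2947 - 0.5313i)|0⟩ + (0.5904 + 0.5313i)|1⟩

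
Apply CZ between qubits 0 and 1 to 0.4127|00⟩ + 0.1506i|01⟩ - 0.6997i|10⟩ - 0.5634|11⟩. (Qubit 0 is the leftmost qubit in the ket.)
0.4127|00⟩ + 0.1506i|01⟩ - 0.6997i|10⟩ + 0.5634|11⟩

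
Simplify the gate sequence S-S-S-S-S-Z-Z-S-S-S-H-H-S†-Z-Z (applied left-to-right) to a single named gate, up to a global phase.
S†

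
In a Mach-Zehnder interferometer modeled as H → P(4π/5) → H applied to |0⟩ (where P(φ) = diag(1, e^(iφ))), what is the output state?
(0.09549 + 0.2939i)|0⟩ + (0.9045 - 0.2939i)|1⟩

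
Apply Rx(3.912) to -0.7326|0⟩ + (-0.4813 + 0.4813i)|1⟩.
(0.7213 + 0.446i)|0⟩ + (0.1808 + 0.4981i)|1⟩

Rx(3.912) = [[cos(θ/2), −i·sin(θ/2)], [−i·sin(θ/2), cos(θ/2)]]; θ = 3.912, cos(θ/2) ≈ -0.375748, sin(θ/2) ≈ 0.926722.
With a = amp(|0⟩) = -0.7326 and b = amp(|1⟩) = (-0.4813 + 0.4813i):
new amp(|0⟩) = (-0.375748)·a + (-0.926722i)·b = (0.7213 + 0.446i)
new amp(|1⟩) = (-0.926722i)·a + (-0.375748)·b = (0.1808 + 0.4981i)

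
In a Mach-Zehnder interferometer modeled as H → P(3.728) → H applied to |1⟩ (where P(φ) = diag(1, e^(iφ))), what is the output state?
(0.9165 + 0.2767i)|0⟩ + (0.08353 - 0.2767i)|1⟩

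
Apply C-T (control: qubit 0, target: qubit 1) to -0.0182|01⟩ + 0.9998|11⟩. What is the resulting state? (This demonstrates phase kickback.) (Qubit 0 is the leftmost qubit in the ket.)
-0.0182|01⟩ + (0.707 + 0.707i)|11⟩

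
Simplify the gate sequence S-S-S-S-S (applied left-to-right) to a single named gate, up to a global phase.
S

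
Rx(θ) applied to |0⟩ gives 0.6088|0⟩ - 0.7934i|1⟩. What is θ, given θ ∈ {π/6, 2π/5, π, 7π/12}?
7π/12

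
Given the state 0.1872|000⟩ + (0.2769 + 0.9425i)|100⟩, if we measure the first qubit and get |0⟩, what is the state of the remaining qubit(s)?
|00⟩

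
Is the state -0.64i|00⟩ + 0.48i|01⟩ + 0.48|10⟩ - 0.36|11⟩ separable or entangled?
Separable

Writing the state as a|00⟩ + b|01⟩ + c|10⟩ + d|11⟩, it is a product state iff ad − bc = 0.
Here (a, b, c, d) = (-0.64i, 0.48i, 0.48, -0.36): ad − bc = (-0.64i)(-0.36) − (0.48i)(0.48) = 0, so the state is separable.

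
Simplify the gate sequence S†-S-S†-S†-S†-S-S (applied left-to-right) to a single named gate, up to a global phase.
S†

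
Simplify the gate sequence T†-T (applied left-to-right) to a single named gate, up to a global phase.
I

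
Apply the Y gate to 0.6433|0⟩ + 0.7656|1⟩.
-0.7656i|0⟩ + 0.6433i|1⟩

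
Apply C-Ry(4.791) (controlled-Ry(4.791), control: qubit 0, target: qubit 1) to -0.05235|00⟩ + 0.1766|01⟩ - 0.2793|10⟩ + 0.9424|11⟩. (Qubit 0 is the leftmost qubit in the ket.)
-0.05235|00⟩ + 0.1766|01⟩ - 0.4346|10⟩ - 0.8816|11⟩

C-Ry(4.791) leaves the control-|0⟩ kets |00⟩, |01⟩ unchanged and applies Ry(4.791) to qubit 1 on the control-|1⟩ pair (|10⟩, |11⟩).
Ry(4.791) = [[cos(θ/2), −sin(θ/2)], [sin(θ/2), cos(θ/2)]]; θ = 4.791, cos(θ/2) ≈ -0.734347, sin(θ/2) ≈ 0.678775.
With a = amp(|10⟩) = -0.2793 and b = amp(|11⟩) = 0.9424:
new amp(|10⟩) = (-0.734347)·a + (-0.678775)·b = -0.4346
new amp(|11⟩) = (0.678775)·a + (-0.734347)·b = -0.8816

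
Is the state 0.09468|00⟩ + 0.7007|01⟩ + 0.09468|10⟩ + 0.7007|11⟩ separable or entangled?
Separable

Writing the state as a|00⟩ + b|01⟩ + c|10⟩ + d|11⟩, it is a product state iff ad − bc = 0.
Here (a, b, c, d) = (0.09468, 0.7007, 0.09468, 0.7007): ad − bc = (0.09468)(0.7007) − (0.7007)(0.09468) = 0, so the state is separable.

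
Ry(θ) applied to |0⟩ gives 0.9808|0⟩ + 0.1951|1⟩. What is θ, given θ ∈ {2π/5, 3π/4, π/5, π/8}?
π/8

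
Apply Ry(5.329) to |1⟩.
-0.4592|0⟩ - 0.8883|1⟩

Ry(5.329) = [[cos(θ/2), −sin(θ/2)], [sin(θ/2), cos(θ/2)]]; θ = 5.329, cos(θ/2) ≈ -0.888334, sin(θ/2) ≈ 0.459198.
With a = amp(|0⟩) = 0 and b = amp(|1⟩) = 1:
new amp(|0⟩) = (-0.888334)·a + (-0.459198)·b = -0.4592
new amp(|1⟩) = (0.459198)·a + (-0.888334)·b = -0.8883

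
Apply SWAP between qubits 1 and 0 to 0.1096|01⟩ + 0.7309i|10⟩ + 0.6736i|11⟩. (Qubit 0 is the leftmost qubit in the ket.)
0.7309i|01⟩ + 0.1096|10⟩ + 0.6736i|11⟩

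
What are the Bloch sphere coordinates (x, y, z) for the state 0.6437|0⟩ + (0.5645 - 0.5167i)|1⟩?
(0.7267, -0.6652, -0.1713)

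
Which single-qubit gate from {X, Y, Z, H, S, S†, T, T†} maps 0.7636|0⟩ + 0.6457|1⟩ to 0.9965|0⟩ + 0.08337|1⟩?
H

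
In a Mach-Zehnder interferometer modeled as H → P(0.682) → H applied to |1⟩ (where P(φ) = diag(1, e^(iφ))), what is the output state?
(0.1118 - 0.3152i)|0⟩ + (0.8882 + 0.3152i)|1⟩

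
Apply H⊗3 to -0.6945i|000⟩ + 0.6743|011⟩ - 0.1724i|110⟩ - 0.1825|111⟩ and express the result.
(0.1739 - 0.3065i)|000⟩ + (-0.1739 - 0.3065i)|001⟩ + (-0.1739 - 0.1846i)|010⟩ + (0.1739 - 0.1846i)|011⟩ + (0.3029 - 0.1846i)|100⟩ + (-0.3029 - 0.1846i)|101⟩ + (-0.3029 - 0.3065i)|110⟩ + (0.3029 - 0.3065i)|111⟩

H⊗3 gives amp(|y⟩) = (1/2√2) Σ_x (−1)^(x·y) amp(|x⟩), where x·y is the number of positions in which both x and y have a 1.
|000⟩: (-0.6945i + 0.6743 - 0.1724i - 0.1825)/(2√2) = (0.1739 - 0.3065i)
|001⟩: (-0.6945i - 0.6743 - 0.1724i + 0.1825)/(2√2) = (-0.1739 - 0.3065i)
|010⟩: (-0.6945i - 0.6743 + 0.1724i + 0.1825)/(2√2) = (-0.1739 - 0.1846i)
|011⟩: (-0.6945i + 0.6743 + 0.1724i - 0.1825)/(2√2) = (0.1739 - 0.1846i)
|100⟩: (-0.6945i + 0.6743 + 0.1724i + 0.1825)/(2√2) = (0.3029 - 0.1846i)
|101⟩: (-0.6945i - 0.6743 + 0.1724i - 0.1825)/(2√2) = (-0.3029 - 0.1846i)
|110⟩: (-0.6945i - 0.6743 - 0.1724i - 0.1825)/(2√2) = (-0.3029 - 0.3065i)
|111⟩: (-0.6945i + 0.6743 - 0.1724i + 0.1825)/(2√2) = (0.3029 - 0.3065i)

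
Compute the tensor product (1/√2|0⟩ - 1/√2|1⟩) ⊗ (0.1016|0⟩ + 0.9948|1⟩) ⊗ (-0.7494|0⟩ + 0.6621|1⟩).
-0.05384|000⟩ + 0.04757|001⟩ - 0.5272|010⟩ + 0.4657|011⟩ + 0.05384|100⟩ - 0.04757|101⟩ + 0.5272|110⟩ - 0.4657|111⟩

amp(|b₁b₂…⟩) = product of the factor amplitudes for bits b₁, b₂, …; only kets whose every factor amplitude is nonzero survive.
|000⟩: (1/√2)(0.1016)(-0.7494) = -0.05384
|001⟩: (1/√2)(0.1016)(0.6621) = 0.04757
|010⟩: (1/√2)(0.9948)(-0.7494) = -0.5272
|011⟩: (1/√2)(0.9948)(0.6621) = 0.4657
|100⟩: (-1/√2)(0.1016)(-0.7494) = 0.05384
|101⟩: (-1/√2)(0.1016)(0.6621) = -0.04757
|110⟩: (-1/√2)(0.9948)(-0.7494) = 0.5272
|111⟩: (-1/√2)(0.9948)(0.6621) = -0.4657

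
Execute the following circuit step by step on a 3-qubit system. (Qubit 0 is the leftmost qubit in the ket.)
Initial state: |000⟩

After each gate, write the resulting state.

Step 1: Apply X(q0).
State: |100⟩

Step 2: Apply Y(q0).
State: -i|000⟩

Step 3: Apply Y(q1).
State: |010⟩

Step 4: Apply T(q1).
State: (1/√2 + (1/√2)i)|010⟩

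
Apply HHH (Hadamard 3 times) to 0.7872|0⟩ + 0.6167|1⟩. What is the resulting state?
0.9927|0⟩ + 0.1206|1⟩

H² = I, so H^3 = H: a single Hadamard. With (a, b) = (0.7872, 0.6167), H gives ((a + b)/√2, (a − b)/√2) = (0.9927, 0.1206).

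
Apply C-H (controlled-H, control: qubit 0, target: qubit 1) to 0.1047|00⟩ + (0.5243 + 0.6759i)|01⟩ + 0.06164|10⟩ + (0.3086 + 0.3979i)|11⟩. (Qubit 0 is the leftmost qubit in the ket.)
0.1047|00⟩ + (0.5243 + 0.6759i)|01⟩ + (0.2618 + 0.2814i)|10⟩ + (-0.1746 - 0.2814i)|11⟩

C-H leaves the control-|0⟩ kets |00⟩, |01⟩ unchanged and applies H to qubit 1 on the control-|1⟩ pair (|10⟩, |11⟩).
H = [[1/√2, 1/√2], [1/√2, -1/√2]].
With a = amp(|10⟩) = 0.06164 and b = amp(|11⟩) = (0.3086 + 0.3979i):
new amp(|10⟩) = (1/√2)·a + (1/√2)·b = (0.2618 + 0.2814i)
new amp(|11⟩) = (1/√2)·a + (-1/√2)·b = (-0.1746 - 0.2814i)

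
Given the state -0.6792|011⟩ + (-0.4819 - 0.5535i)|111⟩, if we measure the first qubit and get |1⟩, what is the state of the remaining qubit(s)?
(-0.6566 - 0.7542i)|11⟩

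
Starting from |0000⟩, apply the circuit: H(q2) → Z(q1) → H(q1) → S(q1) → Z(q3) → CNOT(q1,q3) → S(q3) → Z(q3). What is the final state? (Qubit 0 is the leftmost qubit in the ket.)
1/2|0000⟩ + 1/2|0010⟩ + 1/2|0101⟩ + 1/2|0111⟩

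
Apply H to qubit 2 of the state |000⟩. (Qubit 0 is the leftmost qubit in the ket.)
1/√2|000⟩ + 1/√2|001⟩

H on qubit 2 mixes each pair of kets that differ only in qubit 2: amplitudes (a, b) of (|…0…⟩, |…1…⟩) become ((a + b)/√2, (a − b)/√2). Kets absent from the input have amplitude 0.
(|000⟩, |001⟩): (a, b) = (1, 0) → (1/√2, 1/√2)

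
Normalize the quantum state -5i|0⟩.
-i|0⟩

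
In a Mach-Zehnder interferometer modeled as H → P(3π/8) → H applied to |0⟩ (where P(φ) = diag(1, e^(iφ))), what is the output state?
(0.6913 + 0.4619i)|0⟩ + (0.3087 - 0.4619i)|1⟩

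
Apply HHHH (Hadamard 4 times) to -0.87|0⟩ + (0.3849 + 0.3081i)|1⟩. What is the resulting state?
-0.87|0⟩ + (0.3849 + 0.3081i)|1⟩

H² = I, so an even number of Hadamards cancels: H^4 = I and the state is unchanged.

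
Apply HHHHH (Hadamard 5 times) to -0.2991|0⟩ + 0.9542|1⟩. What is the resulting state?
0.4632|0⟩ - 0.8862|1⟩

H² = I, so H^5 = H: a single Hadamard. With (a, b) = (-0.2991, 0.9542), H gives ((a + b)/√2, (a − b)/√2) = (0.4632, -0.8862).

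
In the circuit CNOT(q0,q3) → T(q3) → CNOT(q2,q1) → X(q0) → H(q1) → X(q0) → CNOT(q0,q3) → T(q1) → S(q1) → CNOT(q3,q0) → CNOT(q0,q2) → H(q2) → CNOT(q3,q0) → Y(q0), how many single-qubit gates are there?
8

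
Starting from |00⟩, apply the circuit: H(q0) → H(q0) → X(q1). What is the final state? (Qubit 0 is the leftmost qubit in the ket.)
|01⟩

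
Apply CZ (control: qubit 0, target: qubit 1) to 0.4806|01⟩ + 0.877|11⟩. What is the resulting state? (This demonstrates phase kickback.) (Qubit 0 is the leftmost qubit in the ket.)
0.4806|01⟩ - 0.877|11⟩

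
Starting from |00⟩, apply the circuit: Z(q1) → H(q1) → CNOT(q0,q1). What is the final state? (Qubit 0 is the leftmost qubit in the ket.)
1/√2|00⟩ + 1/√2|01⟩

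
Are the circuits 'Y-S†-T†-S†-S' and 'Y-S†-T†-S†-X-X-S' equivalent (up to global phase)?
Yes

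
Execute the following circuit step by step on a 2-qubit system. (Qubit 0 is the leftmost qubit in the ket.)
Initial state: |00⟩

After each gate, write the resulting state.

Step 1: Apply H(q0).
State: 1/√2|00⟩ + 1/√2|10⟩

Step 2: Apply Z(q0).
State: 1/√2|00⟩ - 1/√2|10⟩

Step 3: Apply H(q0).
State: |10⟩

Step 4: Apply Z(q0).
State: -|10⟩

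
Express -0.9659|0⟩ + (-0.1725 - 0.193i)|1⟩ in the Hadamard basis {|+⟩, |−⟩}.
(-0.805 - 0.1365i)|+⟩ + (-0.561 + 0.1365i)|−⟩

With |ψ⟩ = α|0⟩ + β|1⟩, the Hadamard-basis coefficients are ⟨+|ψ⟩ = (α + β)/√2 and ⟨−|ψ⟩ = (α − β)/√2.
Here α = -0.9659, β = (-0.1725 - 0.193i): (α + β)/√2 = (-0.805 - 0.1365i), (α − β)/√2 = (-0.561 + 0.1365i).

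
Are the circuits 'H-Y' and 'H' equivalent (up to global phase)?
No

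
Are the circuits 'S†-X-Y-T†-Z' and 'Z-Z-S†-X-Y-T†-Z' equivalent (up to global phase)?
Yes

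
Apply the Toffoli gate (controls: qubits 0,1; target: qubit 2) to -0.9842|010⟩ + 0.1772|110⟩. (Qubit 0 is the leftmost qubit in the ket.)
-0.9842|010⟩ + 0.1772|111⟩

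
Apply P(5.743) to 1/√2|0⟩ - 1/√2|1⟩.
1/√2|0⟩ + (-0.6064 + 0.3637i)|1⟩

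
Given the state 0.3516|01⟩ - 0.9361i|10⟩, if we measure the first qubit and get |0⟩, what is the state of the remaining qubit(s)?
|1⟩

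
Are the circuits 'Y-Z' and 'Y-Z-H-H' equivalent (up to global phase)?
Yes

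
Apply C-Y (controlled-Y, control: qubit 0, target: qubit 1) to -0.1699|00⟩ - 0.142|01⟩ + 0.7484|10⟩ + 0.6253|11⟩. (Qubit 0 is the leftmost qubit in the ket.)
-0.1699|00⟩ - 0.142|01⟩ - 0.6253i|10⟩ + 0.7484i|11⟩

C-Y leaves the control-|0⟩ kets |00⟩, |01⟩ unchanged and applies Y to qubit 1 on the control-|1⟩ pair (|10⟩, |11⟩).
Y = [[0, -i], [i, 0]].
With a = amp(|10⟩) = 0.7484 and b = amp(|11⟩) = 0.6253:
new amp(|10⟩) = (-i)·b = -0.6253i
new amp(|11⟩) = (i)·a = 0.7484i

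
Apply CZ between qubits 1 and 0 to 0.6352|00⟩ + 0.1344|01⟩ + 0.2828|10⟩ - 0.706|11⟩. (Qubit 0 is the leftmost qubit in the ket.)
0.6352|00⟩ + 0.1344|01⟩ + 0.2828|10⟩ + 0.706|11⟩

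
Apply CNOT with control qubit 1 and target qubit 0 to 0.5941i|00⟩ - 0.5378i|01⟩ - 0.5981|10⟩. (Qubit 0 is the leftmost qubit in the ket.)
0.5941i|00⟩ - 0.5981|10⟩ - 0.5378i|11⟩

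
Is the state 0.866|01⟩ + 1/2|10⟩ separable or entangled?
Entangled

Writing the state as a|00⟩ + b|01⟩ + c|10⟩ + d|11⟩, it is a product state iff ad − bc = 0.
Here (a, b, c, d) = (0, 0.866, 1/2, 0): ad − bc = (0)(0) − (0.866)(1/2) = -0.433 ≠ 0, so the state is entangled.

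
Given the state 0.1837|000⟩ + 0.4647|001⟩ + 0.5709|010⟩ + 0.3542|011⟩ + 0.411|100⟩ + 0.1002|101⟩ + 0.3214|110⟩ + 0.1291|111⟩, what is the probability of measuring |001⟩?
0.2159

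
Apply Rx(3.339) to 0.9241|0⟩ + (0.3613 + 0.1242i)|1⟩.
(0.03253 - 0.3595i)|0⟩ + (-0.0356 - 0.9318i)|1⟩

Rx(3.339) = [[cos(θ/2), −i·sin(θ/2)], [−i·sin(θ/2), cos(θ/2)]]; θ = 3.339, cos(θ/2) ≈ -0.0985435, sin(θ/2) ≈ 0.995133.
With a = amp(|0⟩) = 0.9241 and b = amp(|1⟩) = (0.3613 + 0.1242i):
new amp(|0⟩) = (-0.0985435)·a + (-0.995133i)·b = (0.03253 - 0.3595i)
new amp(|1⟩) = (-0.995133i)·a + (-0.0985435)·b = (-0.0356 - 0.9318i)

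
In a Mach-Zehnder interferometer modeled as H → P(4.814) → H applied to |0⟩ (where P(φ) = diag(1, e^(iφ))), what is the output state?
(0.5507 - 0.4974i)|0⟩ + (0.4493 + 0.4974i)|1⟩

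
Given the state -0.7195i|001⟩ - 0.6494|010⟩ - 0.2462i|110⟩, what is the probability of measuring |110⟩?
0.06061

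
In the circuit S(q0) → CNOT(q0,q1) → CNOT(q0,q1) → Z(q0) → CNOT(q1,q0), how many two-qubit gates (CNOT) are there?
3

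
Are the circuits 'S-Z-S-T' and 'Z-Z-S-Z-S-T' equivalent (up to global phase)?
Yes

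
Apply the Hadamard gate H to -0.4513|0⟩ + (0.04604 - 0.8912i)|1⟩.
(-0.2866 - 0.6302i)|0⟩ + (-0.3517 + 0.6302i)|1⟩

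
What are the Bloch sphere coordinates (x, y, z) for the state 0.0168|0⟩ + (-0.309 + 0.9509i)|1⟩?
(-0.01038, 0.03195, -0.9994)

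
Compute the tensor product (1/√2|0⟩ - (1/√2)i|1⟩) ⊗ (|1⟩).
1/√2|01⟩ - (1/√2)i|11⟩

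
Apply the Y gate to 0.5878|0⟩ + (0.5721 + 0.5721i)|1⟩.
(0.5721 - 0.5721i)|0⟩ + 0.5878i|1⟩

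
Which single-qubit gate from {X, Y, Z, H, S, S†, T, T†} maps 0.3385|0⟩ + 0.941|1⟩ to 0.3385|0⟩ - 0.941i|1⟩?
S†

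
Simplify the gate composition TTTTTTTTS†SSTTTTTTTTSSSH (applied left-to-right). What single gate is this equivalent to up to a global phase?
H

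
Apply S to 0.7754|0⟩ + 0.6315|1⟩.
0.7754|0⟩ + 0.6315i|1⟩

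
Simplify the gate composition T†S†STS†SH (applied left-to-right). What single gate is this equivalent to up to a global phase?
H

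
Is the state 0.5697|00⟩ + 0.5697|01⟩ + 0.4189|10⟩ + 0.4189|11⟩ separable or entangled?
Separable

Writing the state as a|00⟩ + b|01⟩ + c|10⟩ + d|11⟩, it is a product state iff ad − bc = 0.
Here (a, b, c, d) = (0.5697, 0.5697, 0.4189, 0.4189): ad − bc = (0.5697)(0.4189) − (0.5697)(0.4189) = 0, so the state is separable.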